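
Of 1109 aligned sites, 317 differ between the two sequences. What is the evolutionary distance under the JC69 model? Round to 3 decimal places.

0.360

p = 317/1109 ≈ 0.285843.
d = −(3/4) ln(1 − 4p/3) = −0.75 ln(1 − 0.381124) = −0.75 ln(0.618876)
  = −0.75 × (-0.479850) = 0.359888 substitutions/site.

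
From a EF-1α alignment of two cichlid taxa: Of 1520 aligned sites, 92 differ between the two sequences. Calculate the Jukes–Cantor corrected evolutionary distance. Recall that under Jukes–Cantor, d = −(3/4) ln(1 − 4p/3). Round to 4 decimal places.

p = 92/1520 ≈ 0.060526.
d = −(3/4) ln(1 − 4p/3) = −0.75 ln(1 − 0.080701) = −0.75 ln(0.919299)
  = −0.75 × (-0.084144) = 0.063108 substitutions/site.

0.0631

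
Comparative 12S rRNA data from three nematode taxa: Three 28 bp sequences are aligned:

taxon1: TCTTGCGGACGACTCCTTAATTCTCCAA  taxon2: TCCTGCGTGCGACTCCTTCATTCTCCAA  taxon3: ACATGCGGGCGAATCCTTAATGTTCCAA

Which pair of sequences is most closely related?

taxon1–taxon2: 4/28 differ, p = 0.143, d = 0.158.
taxon1–taxon3: 6/28 differ, p = 0.214, d = 0.252.
taxon2–taxon3: 7/28 differ, p = 0.250, d = 0.304.
The smallest distance is between taxon1 and taxon2.

taxon1 and taxon2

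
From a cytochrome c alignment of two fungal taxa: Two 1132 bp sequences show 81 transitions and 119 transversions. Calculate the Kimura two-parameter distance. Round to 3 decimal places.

0.202

P = 81/1132 ≈ 0.071555 and Q = 119/1132 ≈ 0.105124.
Under the Kimura two-parameter model, d = −½ ln(1 − 2P − Q) − ¼ ln(1 − 2Q).
1 − 2P − Q = 0.751766, giving −½ ln(0.751766) = 0.142665.
1 − 2Q = 0.789752, giving −¼ ln(0.789752) = 0.059009.
d = 0.142665 + 0.059009 = 0.201674.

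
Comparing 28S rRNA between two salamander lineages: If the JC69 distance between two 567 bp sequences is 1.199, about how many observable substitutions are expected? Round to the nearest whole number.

339

Invert JC69: p = (3/4)(1 − e^(−4d/3)) = 0.75 × (1 − e^(-1.598667)) = 0.75 × (1 − 0.202166) = 0.598376.
Expected differing sites = pL ≈ 0.598376 × 567 = 339.279192 ≈ 339.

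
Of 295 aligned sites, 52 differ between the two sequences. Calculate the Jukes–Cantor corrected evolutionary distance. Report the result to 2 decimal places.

p = 52/295 ≈ 0.176271.
d = −(3/4) ln(1 − 4p/3) = −0.75 ln(1 − 0.235028) = −0.75 ln(0.764972)
  = −0.75 × (-0.267916) = 0.200937 substitutions/site.

0.20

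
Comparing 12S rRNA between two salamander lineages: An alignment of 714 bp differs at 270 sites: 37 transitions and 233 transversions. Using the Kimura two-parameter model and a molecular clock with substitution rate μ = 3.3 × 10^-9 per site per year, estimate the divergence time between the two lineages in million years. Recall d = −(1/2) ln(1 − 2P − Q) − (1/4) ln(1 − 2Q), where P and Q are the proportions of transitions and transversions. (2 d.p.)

P = 37/714 ≈ 0.051821 and Q = 233/714 ≈ 0.326331.
Under the Kimura two-parameter model, d = −½ ln(1 − 2P − Q) − ¼ ln(1 − 2Q).
1 − 2P − Q = 0.570027, giving −½ ln(0.570027) = 0.281036.
1 − 2Q = 0.347338, giving −¼ ln(0.347338) = 0.264364.
d = 0.281036 + 0.264364 = 0.545400.
Under a molecular clock d = 2μt, so t = d/(2μ) = 0.545400 / (2 × 3.3 × 10^-9) = 82.64 million years.

82.64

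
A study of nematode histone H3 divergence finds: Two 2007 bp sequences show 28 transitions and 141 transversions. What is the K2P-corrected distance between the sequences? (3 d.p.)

P = 28/2007 ≈ 0.013951 and Q = 141/2007 ≈ 0.070254.
Under the Kimura two-parameter model, d = −½ ln(1 − 2P − Q) − ¼ ln(1 − 2Q).
1 − 2P − Q = 0.901844, giving −½ ln(0.901844) = 0.051657.
1 − 2Q = 0.859492, giving −¼ ln(0.859492) = 0.037853.
d = 0.051657 + 0.037853 = 0.089510.

0.090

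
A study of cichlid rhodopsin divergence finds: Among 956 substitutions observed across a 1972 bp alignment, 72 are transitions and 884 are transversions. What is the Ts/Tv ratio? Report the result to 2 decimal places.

R = 72/884 = 0.081447… ≈ 0.08 (to 2 d.p.).

0.08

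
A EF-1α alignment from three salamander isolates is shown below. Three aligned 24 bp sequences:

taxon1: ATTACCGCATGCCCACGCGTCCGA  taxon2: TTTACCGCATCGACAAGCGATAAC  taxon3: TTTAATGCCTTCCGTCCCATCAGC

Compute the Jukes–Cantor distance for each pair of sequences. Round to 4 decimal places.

d(taxon1,taxon2) = 0.6082, d(taxon1,taxon3) = 0.7083, d(taxon2,taxon3) = 1.1281

taxon1–taxon2: 10/24 sites differ → p ≈ 0.416667, d = −0.75 ln(1 − 0.555556) = 0.608198 ≈ 0.6082.
taxon1–taxon3: 11/24 sites differ → p ≈ 0.458333, d = −0.75 ln(1 − 0.611111) = 0.708346 ≈ 0.7083.
taxon2–taxon3: 14/24 sites differ → p ≈ 0.583333, d = −0.75 ln(1 − 0.777777) = 1.128055 ≈ 1.1281.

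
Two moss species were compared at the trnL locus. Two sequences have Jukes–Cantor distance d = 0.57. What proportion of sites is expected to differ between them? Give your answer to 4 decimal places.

0.3993

p = (3/4)(1 − e^(−4d/3)) = 0.75 × (1 − e^(-0.76)) = 0.75 × (1 − 0.467666) = 0.399251.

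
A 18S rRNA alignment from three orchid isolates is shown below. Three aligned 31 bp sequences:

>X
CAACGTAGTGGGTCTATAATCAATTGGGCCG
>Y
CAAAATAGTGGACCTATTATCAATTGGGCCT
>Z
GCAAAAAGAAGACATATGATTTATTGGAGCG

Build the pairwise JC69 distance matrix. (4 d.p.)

d(X,Y) = 0.2239, d(X,Z) = 0.7771, d(Y,Z) = 0.5445

X–Y: 6/31 sites differ → p ≈ 0.193548, d = −0.75 ln(1 − 0.258064) = 0.223869 ≈ 0.2239.
X–Z: 15/31 sites differ → p ≈ 0.483871, d = −0.75 ln(1 − 0.645161) = 0.777068 ≈ 0.7771.
Y–Z: 12/31 sites differ → p ≈ 0.387097, d = −0.75 ln(1 − 0.516129) = 0.544453 ≈ 0.5445.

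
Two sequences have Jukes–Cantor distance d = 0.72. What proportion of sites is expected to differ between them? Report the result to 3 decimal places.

0.463

p = (3/4)(1 − e^(−4d/3)) = 0.75 × (1 − e^(-0.96)) = 0.75 × (1 − 0.382893) = 0.462830.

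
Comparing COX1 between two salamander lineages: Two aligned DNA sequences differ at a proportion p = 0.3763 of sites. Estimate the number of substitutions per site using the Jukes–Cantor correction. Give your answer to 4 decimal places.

d = −(3/4) ln(1 − 4p/3) = −0.75 ln(1 − 0.501733) = −0.75 ln(0.498267)
  = −0.75 × (-0.696619) = 0.522464 substitutions/site.

0.5225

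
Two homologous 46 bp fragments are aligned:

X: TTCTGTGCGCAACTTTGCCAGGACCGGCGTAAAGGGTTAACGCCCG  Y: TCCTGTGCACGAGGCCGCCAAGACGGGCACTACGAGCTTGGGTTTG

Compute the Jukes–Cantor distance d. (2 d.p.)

The sequences differ at 21 of 46 sites, so p = 21/46 ≈ 0.456522.
d = −(3/4) ln(1 − 4p/3) = −0.75 ln(1 − 0.608696) = −0.75 ln(0.391304)
  = −0.75 × (-0.938271) = 0.703703 substitutions/site.

0.70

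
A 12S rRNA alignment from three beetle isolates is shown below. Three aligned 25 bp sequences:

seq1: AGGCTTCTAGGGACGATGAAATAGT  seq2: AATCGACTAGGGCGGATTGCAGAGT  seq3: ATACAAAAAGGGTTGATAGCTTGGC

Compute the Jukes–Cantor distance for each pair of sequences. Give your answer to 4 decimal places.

d(seq1,seq2) = 0.5716, d(seq1,seq3) = 1.0298, d(seq2,seq3) = 0.7662

seq1–seq2: 10/25 sites differ → p = 0.4, d = −0.75 ln(1 − 0.533333) = 0.571605 ≈ 0.5716.
seq1–seq3: 14/25 sites differ → p = 0.56, d = −0.75 ln(1 − 0.746667) = 1.029788 ≈ 1.0298.
seq2–seq3: 12/25 sites differ → p = 0.48, d = −0.75 ln(1 − 0.64) = 0.766238 ≈ 0.7662.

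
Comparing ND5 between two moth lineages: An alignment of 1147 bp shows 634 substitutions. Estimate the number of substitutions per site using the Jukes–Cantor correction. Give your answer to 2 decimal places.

1.00

p = 634/1147 ≈ 0.552746.
d = −(3/4) ln(1 − 4p/3) = −0.75 ln(1 − 0.736995) = −0.75 ln(0.263005)
  = −0.75 × (-1.335582) = 1.001687 substitutions/site.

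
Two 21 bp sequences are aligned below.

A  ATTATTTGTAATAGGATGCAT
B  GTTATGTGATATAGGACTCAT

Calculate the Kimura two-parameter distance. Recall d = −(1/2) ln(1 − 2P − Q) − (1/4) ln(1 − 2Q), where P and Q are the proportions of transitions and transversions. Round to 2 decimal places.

Of 21 sites, 2 differences are transitions and 4 are transversions, so P = 2/21 ≈ 0.095238 and Q = 4/21 ≈ 0.190476.
Under the Kimura two-parameter model, d = −½ ln(1 − 2P − Q) − ¼ ln(1 − 2Q).
1 − 2P − Q = 0.619048, giving −½ ln(0.619048) = 0.239786.
1 − 2Q = 0.619048, giving −¼ ln(0.619048) = 0.119893.
d = 0.239786 + 0.119893 = 0.359679.

0.36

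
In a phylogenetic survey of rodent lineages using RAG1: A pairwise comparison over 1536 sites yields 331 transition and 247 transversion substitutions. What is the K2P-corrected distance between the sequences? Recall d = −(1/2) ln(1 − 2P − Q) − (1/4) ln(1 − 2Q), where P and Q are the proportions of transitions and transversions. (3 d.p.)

0.545

P = 331/1536 ≈ 0.215495 and Q = 247/1536 ≈ 0.160807.
Under the Kimura two-parameter model, d = −½ ln(1 − 2P − Q) − ¼ ln(1 − 2Q).
1 − 2P − Q = 0.408203, giving −½ ln(0.408203) = 0.447995.
1 − 2Q = 0.678386, giving −¼ ln(0.678386) = 0.097010.
d = 0.447995 + 0.097010 = 0.545005.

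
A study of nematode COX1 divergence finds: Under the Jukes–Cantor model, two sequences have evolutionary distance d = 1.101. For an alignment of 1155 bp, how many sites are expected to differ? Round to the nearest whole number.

Invert JC69: p = (3/4)(1 − e^(−4d/3)) = 0.75 × (1 − e^(-1.468)) = 0.75 × (1 − 0.230386) = 0.577211.
Expected differing sites = pL ≈ 0.577211 × 1155 = 666.678705 ≈ 667.

667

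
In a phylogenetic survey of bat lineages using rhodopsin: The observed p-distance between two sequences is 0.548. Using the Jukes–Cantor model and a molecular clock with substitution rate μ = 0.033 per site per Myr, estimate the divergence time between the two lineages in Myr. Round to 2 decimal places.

d = −(3/4) ln(1 − 4p/3) = −0.75 ln(1 − 0.730667) = −0.75 ln(0.269333)
  = −0.75 × (-1.311807) = 0.983855 substitutions/site.
Under a molecular clock d = 2μt, so t = d/(2μ) = 0.983855 / (2 × 0.033) = 14.91 Myr.

14.91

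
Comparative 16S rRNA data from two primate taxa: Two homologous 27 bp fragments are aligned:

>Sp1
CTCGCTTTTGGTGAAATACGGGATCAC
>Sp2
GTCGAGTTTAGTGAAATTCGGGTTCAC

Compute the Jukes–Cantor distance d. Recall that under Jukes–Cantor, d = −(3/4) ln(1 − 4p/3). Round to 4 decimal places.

0.2635

The sequences differ at 6 of 27 sites (1, 5, 6, 10, 18, 23), so p = 6/27 ≈ 0.222222.
d = −(3/4) ln(1 − 4p/3) = −0.75 ln(1 − 0.296296) = −0.75 ln(0.703704)
  = −0.75 × (-0.351397) = 0.263548 substitutions/site.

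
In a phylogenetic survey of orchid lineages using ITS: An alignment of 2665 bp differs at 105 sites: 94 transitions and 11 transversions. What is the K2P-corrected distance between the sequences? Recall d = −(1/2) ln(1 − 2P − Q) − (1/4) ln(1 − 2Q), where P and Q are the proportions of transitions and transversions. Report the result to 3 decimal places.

P = 94/2665 ≈ 0.035272 and Q = 11/2665 ≈ 0.004128.
Under the Kimura two-parameter model, d = −½ ln(1 − 2P − Q) − ¼ ln(1 − 2Q).
1 − 2P − Q = 0.925328, giving −½ ln(0.925328) = 0.038804.
1 − 2Q = 0.991744, giving −¼ ln(0.991744) = 0.002073.
d = 0.038804 + 0.002073 = 0.040877.

0.041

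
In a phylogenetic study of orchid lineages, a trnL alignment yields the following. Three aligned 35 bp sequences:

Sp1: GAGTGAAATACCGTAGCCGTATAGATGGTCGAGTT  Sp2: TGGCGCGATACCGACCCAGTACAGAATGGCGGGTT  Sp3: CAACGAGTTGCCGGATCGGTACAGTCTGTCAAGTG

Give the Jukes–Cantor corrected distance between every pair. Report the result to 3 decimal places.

d(Sp1,Sp2) = 0.572, d(Sp1,Sp3) = 0.635, d(Sp2,Sp3) = 0.705

Sp1–Sp2: 14/35 sites differ → p = 0.4, d = −0.75 ln(1 − 0.533333) = 0.571605 ≈ 0.572.
Sp1–Sp3: 15/35 sites differ → p ≈ 0.428571, d = −0.75 ln(1 − 0.571428) = 0.635472 ≈ 0.635.
Sp2–Sp3: 16/35 sites differ → p ≈ 0.457143, d = −0.75 ln(1 − 0.609524) = 0.705292 ≈ 0.705.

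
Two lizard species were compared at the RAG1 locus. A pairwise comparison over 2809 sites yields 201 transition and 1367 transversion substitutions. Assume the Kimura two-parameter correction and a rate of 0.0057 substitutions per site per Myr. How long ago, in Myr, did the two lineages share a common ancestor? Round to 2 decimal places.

P = 201/2809 ≈ 0.071556 and Q = 1367/2809 ≈ 0.48665.
Under the Kimura two-parameter model, d = −½ ln(1 − 2P − Q) − ¼ ln(1 − 2Q).
1 − 2P − Q = 0.370238, giving −½ ln(0.370238) = 0.496805.
1 − 2Q = 0.0267, giving −¼ ln(0.0267) = 0.905773.
d = 0.496805 + 0.905773 = 1.402578.
Under a molecular clock d = 2μt, so t = d/(2μ) = 1.402578 / (2 × 0.0057) = 123.03 Myr.

123.03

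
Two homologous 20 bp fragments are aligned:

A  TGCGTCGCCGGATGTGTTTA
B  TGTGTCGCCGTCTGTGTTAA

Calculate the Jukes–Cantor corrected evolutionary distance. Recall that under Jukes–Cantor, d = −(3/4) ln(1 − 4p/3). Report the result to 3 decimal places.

0.233

The sequences differ at 4 of 20 sites (3, 11, 12, 19), so p = 4/20 = 0.2.
d = −(3/4) ln(1 − 4p/3) = −0.75 ln(1 − 0.266667) = −0.75 ln(0.733333)
  = −0.75 × (-0.310155) = 0.232616 substitutions/site.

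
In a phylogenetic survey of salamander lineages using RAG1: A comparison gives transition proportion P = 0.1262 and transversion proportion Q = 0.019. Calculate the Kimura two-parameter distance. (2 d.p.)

Under the Kimura two-parameter model, d = −½ ln(1 − 2P − Q) − ¼ ln(1 − 2Q).
1 − 2P − Q = 0.7286, giving −½ ln(0.7286) = 0.158315.
1 − 2Q = 0.962, giving −¼ ln(0.962) = 0.009685.
d = 0.158315 + 0.009685 = 0.168000.

0.17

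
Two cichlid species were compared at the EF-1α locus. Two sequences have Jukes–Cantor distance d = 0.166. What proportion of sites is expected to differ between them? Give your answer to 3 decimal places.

p = (3/4)(1 − e^(−4d/3)) = 0.75 × (1 − e^(-0.221333)) = 0.75 × (1 − 0.801450) = 0.148913.

0.149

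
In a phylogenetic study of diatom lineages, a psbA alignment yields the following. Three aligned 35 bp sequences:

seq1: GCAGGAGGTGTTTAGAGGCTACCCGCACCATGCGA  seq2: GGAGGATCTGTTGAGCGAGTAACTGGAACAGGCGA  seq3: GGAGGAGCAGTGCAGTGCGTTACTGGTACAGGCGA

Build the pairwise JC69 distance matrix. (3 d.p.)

seq1–seq2: 12/35 sites differ → p ≈ 0.342857, d = −0.75 ln(1 − 0.457143) = 0.458182 ≈ 0.458.
seq1–seq3: 15/35 sites differ → p ≈ 0.428571, d = −0.75 ln(1 − 0.571428) = 0.635472 ≈ 0.635.
seq2–seq3: 8/35 sites differ → p ≈ 0.228571, d = −0.75 ln(1 − 0.304761) = 0.272625 ≈ 0.273.

d(seq1,seq2) = 0.458, d(seq1,seq3) = 0.635, d(seq2,seq3) = 0.273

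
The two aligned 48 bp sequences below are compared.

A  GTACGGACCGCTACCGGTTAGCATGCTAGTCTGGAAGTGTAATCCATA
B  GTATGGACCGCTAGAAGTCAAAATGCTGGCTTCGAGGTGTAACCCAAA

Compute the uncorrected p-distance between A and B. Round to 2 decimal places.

0.29

The sequences differ at 14 of 48 positions.
p = 14/48 = 0.291666… ≈ 0.29 (to 2 d.p.).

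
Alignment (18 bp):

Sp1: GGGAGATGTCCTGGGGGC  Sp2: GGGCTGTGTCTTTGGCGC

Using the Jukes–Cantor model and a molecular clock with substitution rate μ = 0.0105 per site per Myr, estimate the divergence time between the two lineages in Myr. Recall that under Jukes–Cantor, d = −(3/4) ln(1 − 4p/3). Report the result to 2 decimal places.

20.99

The sequences differ at 6 of 18 sites (4, 5, 6, 11, 13, 16), so p = 6/18 ≈ 0.333333.
d = −(3/4) ln(1 − 4p/3) = −0.75 ln(1 − 0.444444) = −0.75 ln(0.555556)
  = −0.75 × (-0.587786) = 0.440840 substitutions/site.
Under a molecular clock d = 2μt, so t = d/(2μ) = 0.440840 / (2 × 0.0105) = 20.99 Myr.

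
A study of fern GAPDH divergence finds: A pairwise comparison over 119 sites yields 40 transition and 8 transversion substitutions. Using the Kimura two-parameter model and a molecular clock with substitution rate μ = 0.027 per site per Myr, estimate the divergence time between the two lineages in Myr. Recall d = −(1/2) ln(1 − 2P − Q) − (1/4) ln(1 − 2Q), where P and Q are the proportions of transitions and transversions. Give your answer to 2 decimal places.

13.12

P = 40/119 ≈ 0.336134 and Q = 8/119 ≈ 0.067227.
Under the Kimura two-parameter model, d = −½ ln(1 − 2P − Q) − ¼ ln(1 − 2Q).
1 − 2P − Q = 0.260505, giving −½ ln(0.260505) = 0.672567.
1 − 2Q = 0.865546, giving −¼ ln(0.865546) = 0.036099.
d = 0.672567 + 0.036099 = 0.708666.
Under a molecular clock d = 2μt, so t = d/(2μ) = 0.708666 / (2 × 0.027) = 13.12 Myr.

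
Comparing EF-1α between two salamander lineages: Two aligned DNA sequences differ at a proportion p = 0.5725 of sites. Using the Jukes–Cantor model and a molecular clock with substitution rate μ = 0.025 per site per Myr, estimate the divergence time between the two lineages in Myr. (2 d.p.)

d = −(3/4) ln(1 − 4p/3) = −0.75 ln(1 − 0.763333) = −0.75 ln(0.236667)
  = −0.75 × (-1.441101) = 1.080826 substitutions/site.
Under a molecular clock d = 2μt, so t = d/(2μ) = 1.080826 / (2 × 0.025) = 21.62 Myr.

21.62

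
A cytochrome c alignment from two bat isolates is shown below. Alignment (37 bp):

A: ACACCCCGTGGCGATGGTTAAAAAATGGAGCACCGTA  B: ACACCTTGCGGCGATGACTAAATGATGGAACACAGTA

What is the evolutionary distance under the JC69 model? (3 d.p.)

0.294

The sequences differ at 9 of 37 sites (6, 7, 9, 17, 18, 23, 24, 30, 34), so p = 9/37 ≈ 0.243243.
d = −(3/4) ln(1 − 4p/3) = −0.75 ln(1 − 0.324324) = −0.75 ln(0.675676)
  = −0.75 × (-0.392042) = 0.294032 substitutions/site.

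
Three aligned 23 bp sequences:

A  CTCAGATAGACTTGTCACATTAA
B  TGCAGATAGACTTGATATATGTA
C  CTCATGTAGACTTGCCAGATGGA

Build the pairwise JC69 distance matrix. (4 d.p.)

d(A,B) = 0.3904, d(A,C) = 0.3206, d(B,C) = 0.4674

A–B: 7/23 sites differ → p ≈ 0.304348, d = −0.75 ln(1 − 0.405797) = 0.390401 ≈ 0.3904.
A–C: 6/23 sites differ → p ≈ 0.26087, d = −0.75 ln(1 − 0.347827) = 0.320584 ≈ 0.3206.
B–C: 8/23 sites differ → p ≈ 0.347826, d = −0.75 ln(1 − 0.463768) = 0.467391 ≈ 0.4674.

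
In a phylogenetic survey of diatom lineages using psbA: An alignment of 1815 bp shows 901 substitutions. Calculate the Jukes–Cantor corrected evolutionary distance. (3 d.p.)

p = 901/1815 ≈ 0.496419.
d = −(3/4) ln(1 − 4p/3) = −0.75 ln(1 − 0.661892) = −0.75 ln(0.338108)
  = −0.75 × (-1.084390) = 0.813293 substitutions/site.

0.813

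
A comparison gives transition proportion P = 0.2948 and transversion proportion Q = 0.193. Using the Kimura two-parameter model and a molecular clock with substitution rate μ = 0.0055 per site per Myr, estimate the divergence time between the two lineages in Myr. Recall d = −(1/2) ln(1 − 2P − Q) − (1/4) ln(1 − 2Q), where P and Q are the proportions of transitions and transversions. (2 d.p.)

80.45

Under the Kimura two-parameter model, d = −½ ln(1 − 2P − Q) − ¼ ln(1 − 2Q).
1 − 2P − Q = 0.2174, giving −½ ln(0.2174) = 0.763008.
1 − 2Q = 0.614, giving −¼ ln(0.614) = 0.121940.
d = 0.763008 + 0.121940 = 0.884948.
Under a molecular clock d = 2μt, so t = d/(2μ) = 0.884948 / (2 × 0.0055) = 80.45 Myr.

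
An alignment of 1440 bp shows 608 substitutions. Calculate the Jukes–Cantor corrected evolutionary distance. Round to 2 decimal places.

0.62

p = 608/1440 ≈ 0.422222.
d = −(3/4) ln(1 − 4p/3) = −0.75 ln(1 − 0.562963) = −0.75 ln(0.437037)
  = −0.75 × (-0.827737) = 0.620803 substitutions/site.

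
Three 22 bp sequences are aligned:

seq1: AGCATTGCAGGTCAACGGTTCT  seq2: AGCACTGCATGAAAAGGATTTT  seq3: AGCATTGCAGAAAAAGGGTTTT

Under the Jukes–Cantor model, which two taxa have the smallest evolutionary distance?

seq2 and seq3

seq1–seq2: 7/22 differ, p = 0.318, d = 0.414.
seq1–seq3: 5/22 differ, p = 0.227, d = 0.271.
seq2–seq3: 4/22 differ, p = 0.182, d = 0.208.
The smallest distance is between seq2 and seq3.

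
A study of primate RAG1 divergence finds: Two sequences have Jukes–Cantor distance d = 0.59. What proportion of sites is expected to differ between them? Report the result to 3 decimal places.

0.408

p = (3/4)(1 − e^(−4d/3)) = 0.75 × (1 − e^(-0.786667)) = 0.75 × (1 − 0.455360) = 0.408480.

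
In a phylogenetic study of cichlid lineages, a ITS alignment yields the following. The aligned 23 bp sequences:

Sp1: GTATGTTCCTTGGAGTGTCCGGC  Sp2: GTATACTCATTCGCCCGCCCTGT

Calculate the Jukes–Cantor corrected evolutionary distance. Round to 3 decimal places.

The sequences differ at 10 of 23 sites (5, 6, 9, 12, 14, 15, 16, 18, 21, 23), so p = 10/23 ≈ 0.434783.
d = −(3/4) ln(1 − 4p/3) = −0.75 ln(1 − 0.579711) = −0.75 ln(0.420289)
  = −0.75 × (-0.866813) = 0.650110 substitutions/site.

0.650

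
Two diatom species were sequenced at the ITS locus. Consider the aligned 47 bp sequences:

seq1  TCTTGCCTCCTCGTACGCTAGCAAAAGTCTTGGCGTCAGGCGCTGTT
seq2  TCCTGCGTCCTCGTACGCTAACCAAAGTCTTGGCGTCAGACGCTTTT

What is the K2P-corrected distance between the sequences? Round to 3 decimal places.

Of 47 sites, 3 differences are transitions and 3 are transversions, so P = 3/47 ≈ 0.06383 and Q = 3/47 ≈ 0.06383.
Under the Kimura two-parameter model, d = −½ ln(1 − 2P − Q) − ¼ ln(1 − 2Q).
1 − 2P − Q = 0.80851, giving −½ ln(0.80851) = 0.106281.
1 − 2Q = 0.87234, giving −¼ ln(0.87234) = 0.034144.
d = 0.106281 + 0.034144 = 0.140425.

0.140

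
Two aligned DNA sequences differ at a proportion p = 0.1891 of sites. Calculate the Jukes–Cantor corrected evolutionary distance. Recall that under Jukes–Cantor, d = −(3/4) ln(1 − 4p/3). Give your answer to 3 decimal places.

d = −(3/4) ln(1 − 4p/3) = −0.75 ln(1 − 0.252133) = −0.75 ln(0.747867)
  = −0.75 × (-0.290530) = 0.217898 substitutions/site.

0.218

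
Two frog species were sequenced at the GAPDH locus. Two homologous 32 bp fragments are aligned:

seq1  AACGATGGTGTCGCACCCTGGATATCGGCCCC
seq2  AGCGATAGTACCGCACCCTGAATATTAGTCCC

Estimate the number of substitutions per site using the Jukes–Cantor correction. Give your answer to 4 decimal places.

The sequences differ at 8 of 32 sites (2, 7, 10, 11, 21, 26, 27, 29), so p = 8/32 = 0.25.
d = −(3/4) ln(1 − 4p/3) = −0.75 ln(1 − 0.333333) = −0.75 ln(0.666667)
  = −0.75 × (-0.405465) = 0.304099 substitutions/site.

0.3041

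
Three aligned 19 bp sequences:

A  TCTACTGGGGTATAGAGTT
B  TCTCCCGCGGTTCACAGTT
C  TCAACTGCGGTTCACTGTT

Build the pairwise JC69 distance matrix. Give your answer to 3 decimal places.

A–B: 6/19 sites differ → p ≈ 0.315789, d = −0.75 ln(1 − 0.421052) = 0.409907 ≈ 0.410.
A–C: 6/19 sites differ → p ≈ 0.315789, d = −0.75 ln(1 − 0.421052) = 0.409907 ≈ 0.410.
B–C: 4/19 sites differ → p ≈ 0.210526, d = −0.75 ln(1 − 0.280701) = 0.247109 ≈ 0.247.

d(A,B) = 0.410, d(A,C) = 0.410, d(B,C) = 0.247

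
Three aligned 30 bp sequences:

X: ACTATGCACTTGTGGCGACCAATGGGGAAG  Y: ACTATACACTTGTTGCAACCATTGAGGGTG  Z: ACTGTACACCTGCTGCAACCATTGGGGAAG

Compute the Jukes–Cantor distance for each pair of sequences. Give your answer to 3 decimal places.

d(X,Y) = 0.280, d(X,Z) = 0.280, d(Y,Z) = 0.233

X–Y: 7/30 sites differ → p ≈ 0.233333, d = −0.75 ln(1 − 0.311111) = 0.279506 ≈ 0.280.
X–Z: 7/30 sites differ → p ≈ 0.233333, d = −0.75 ln(1 − 0.311111) = 0.279506 ≈ 0.280.
Y–Z: 6/30 sites differ → p = 0.2, d = −0.75 ln(1 − 0.266667) = 0.232617 ≈ 0.233.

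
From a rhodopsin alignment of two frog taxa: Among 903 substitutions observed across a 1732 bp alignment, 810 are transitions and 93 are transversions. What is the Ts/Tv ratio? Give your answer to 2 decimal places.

R = 810/93 = 8.709677… ≈ 8.71 (to 2 d.p.).

8.71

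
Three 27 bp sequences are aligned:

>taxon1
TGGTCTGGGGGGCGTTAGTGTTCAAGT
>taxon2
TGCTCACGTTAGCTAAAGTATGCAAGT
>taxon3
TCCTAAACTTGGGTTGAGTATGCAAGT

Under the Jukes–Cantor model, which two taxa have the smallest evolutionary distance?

taxon1–taxon2: 11/27 differ, p = 0.407, d = 0.588.
taxon1–taxon3: 13/27 differ, p = 0.481, d = 0.770.
taxon2–taxon3: 8/27 differ, p = 0.296, d = 0.377.
The smallest distance is between taxon2 and taxon3.

taxon2 and taxon3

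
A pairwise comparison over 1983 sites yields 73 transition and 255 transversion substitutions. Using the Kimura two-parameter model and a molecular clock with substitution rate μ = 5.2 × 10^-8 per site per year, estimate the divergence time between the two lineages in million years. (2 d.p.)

1.80

P = 73/1983 ≈ 0.036813 and Q = 255/1983 ≈ 0.128593.
Under the Kimura two-parameter model, d = −½ ln(1 − 2P − Q) − ¼ ln(1 − 2Q).
1 − 2P − Q = 0.797781, giving −½ ln(0.797781) = 0.112961.
1 − 2Q = 0.742814, giving −¼ ln(0.742814) = 0.074327.
d = 0.112961 + 0.074327 = 0.187288.
Under a molecular clock d = 2μt, so t = d/(2μ) = 0.187288 / (2 × 5.2 × 10^-8) = 1.80 million years.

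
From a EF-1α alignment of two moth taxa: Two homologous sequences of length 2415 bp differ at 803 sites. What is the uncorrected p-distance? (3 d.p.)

p = 803/2415 = 0.332505… ≈ 0.333 (to 3 d.p.).

0.333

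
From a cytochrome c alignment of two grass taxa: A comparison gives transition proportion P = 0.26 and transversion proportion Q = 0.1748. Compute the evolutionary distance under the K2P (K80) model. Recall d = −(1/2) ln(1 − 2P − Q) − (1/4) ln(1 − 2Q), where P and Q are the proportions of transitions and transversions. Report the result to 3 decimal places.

Under the Kimura two-parameter model, d = −½ ln(1 − 2P − Q) − ¼ ln(1 − 2Q).
1 − 2P − Q = 0.3052, giving −½ ln(0.3052) = 0.593394.
1 − 2Q = 0.6504, giving −¼ ln(0.6504) = 0.107542.
d = 0.593394 + 0.107542 = 0.700936.

0.701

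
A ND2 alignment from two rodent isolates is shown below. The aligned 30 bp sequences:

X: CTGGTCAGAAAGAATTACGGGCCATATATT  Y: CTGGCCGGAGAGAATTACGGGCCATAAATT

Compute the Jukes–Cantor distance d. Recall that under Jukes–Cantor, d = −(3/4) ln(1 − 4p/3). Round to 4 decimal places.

0.1468

The sequences differ at 4 of 30 sites (5, 7, 10, 27), so p = 4/30 ≈ 0.133333.
d = −(3/4) ln(1 − 4p/3) = −0.75 ln(1 − 0.177777) = −0.75 ln(0.822223)
  = −0.75 × (-0.195744) = 0.146808 substitutions/site.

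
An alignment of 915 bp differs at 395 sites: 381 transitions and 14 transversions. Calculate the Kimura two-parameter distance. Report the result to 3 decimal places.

0.950

P = 381/915 ≈ 0.416393 and Q = 14/915 ≈ 0.015301.
Under the Kimura two-parameter model, d = −½ ln(1 − 2P − Q) − ¼ ln(1 − 2Q).
1 − 2P − Q = 0.151913, giving −½ ln(0.151913) = 0.942224.
1 − 2Q = 0.969398, giving −¼ ln(0.969398) = 0.007770.
d = 0.942224 + 0.007770 = 0.949994.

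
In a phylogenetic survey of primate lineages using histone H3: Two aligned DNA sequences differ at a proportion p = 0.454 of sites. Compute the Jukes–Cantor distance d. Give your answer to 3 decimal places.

d = −(3/4) ln(1 − 4p/3) = −0.75 ln(1 − 0.605333) = −0.75 ln(0.394667)
  = −0.75 × (-0.929713) = 0.697285 substitutions/site.

0.697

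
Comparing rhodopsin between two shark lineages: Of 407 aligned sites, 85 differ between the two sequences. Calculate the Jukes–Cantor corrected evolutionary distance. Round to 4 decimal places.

p = 85/407 ≈ 0.208845.
d = −(3/4) ln(1 − 4p/3) = −0.75 ln(1 − 0.27846) = −0.75 ln(0.72154)
  = −0.75 × (-0.326367) = 0.244775 substitutions/site.

0.2448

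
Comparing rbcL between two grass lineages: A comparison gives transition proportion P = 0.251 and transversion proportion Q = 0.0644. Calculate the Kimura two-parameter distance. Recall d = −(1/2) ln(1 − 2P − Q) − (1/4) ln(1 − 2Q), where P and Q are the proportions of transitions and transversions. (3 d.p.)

0.452

Under the Kimura two-parameter model, d = −½ ln(1 − 2P − Q) − ¼ ln(1 − 2Q).
1 − 2P − Q = 0.4336, giving −½ ln(0.4336) = 0.417816.
1 − 2Q = 0.8712, giving −¼ ln(0.8712) = 0.034471.
d = 0.417816 + 0.034471 = 0.452287.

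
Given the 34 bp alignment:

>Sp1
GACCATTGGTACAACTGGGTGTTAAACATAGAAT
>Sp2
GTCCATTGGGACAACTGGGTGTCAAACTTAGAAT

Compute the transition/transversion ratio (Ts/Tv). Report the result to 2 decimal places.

0.33

Transitions are A↔G and C↔T; transversions are all other mismatches.
Transitions: 1. Transversions: 3.
R = 1/3 = 0.333333… ≈ 0.33 (to 2 d.p.).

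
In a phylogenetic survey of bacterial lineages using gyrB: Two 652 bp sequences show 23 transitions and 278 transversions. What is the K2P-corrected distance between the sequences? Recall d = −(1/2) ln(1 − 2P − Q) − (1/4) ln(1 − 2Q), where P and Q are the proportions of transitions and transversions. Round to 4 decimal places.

P = 23/652 ≈ 0.035276 and Q = 278/652 ≈ 0.42638.
Under the Kimura two-parameter model, d = −½ ln(1 − 2P − Q) − ¼ ln(1 − 2Q).
1 − 2P − Q = 0.503068, giving −½ ln(0.503068) = 0.343515.
1 − 2Q = 0.14724, giving −¼ ln(0.14724) = 0.478923.
d = 0.343515 + 0.478923 = 0.822438.

0.8224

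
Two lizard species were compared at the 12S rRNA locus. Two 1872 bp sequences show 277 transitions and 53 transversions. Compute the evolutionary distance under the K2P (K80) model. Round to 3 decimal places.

0.211

P = 277/1872 ≈ 0.14797 and Q = 53/1872 ≈ 0.028312.
Under the Kimura two-parameter model, d = −½ ln(1 − 2P − Q) − ¼ ln(1 − 2Q).
1 − 2P − Q = 0.675748, giving −½ ln(0.675748) = 0.195968.
1 − 2Q = 0.943376, giving −¼ ln(0.943376) = 0.014573.
d = 0.195968 + 0.014573 = 0.210541.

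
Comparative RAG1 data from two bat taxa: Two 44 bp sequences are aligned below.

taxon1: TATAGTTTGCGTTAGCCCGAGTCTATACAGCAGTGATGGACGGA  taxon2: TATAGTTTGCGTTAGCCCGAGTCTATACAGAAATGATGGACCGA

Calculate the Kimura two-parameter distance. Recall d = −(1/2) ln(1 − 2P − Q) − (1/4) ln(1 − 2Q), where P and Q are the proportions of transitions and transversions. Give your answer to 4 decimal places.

Of 44 sites, 1 differences are transitions and 2 are transversions, so P = 1/44 ≈ 0.022727 and Q = 2/44 ≈ 0.045455.
Under the Kimura two-parameter model, d = −½ ln(1 − 2P − Q) − ¼ ln(1 − 2Q).
1 − 2P − Q = 0.909091, giving −½ ln(0.909091) = 0.047655.
1 − 2Q = 0.90909, giving −¼ ln(0.90909) = 0.023828.
d = 0.047655 + 0.023828 = 0.071483.

0.0715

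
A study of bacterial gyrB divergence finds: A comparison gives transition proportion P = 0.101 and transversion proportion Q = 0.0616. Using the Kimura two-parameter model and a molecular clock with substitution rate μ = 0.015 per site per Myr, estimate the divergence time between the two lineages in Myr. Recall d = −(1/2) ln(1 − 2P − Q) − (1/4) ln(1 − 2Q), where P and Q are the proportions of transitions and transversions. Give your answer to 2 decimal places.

Under the Kimura two-parameter model, d = −½ ln(1 − 2P − Q) − ¼ ln(1 − 2Q).
1 − 2P − Q = 0.7364, giving −½ ln(0.7364) = 0.152991.
1 − 2Q = 0.8768, giving −¼ ln(0.8768) = 0.032869.
d = 0.152991 + 0.032869 = 0.185860.
Under a molecular clock d = 2μt, so t = d/(2μ) = 0.185860 / (2 × 0.015) = 6.20 Myr.

6.20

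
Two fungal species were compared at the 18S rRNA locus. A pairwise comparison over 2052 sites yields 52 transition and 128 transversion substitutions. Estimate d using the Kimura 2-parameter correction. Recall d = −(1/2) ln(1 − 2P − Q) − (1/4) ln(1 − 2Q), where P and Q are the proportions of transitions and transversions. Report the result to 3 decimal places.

0.093

P = 52/2052 ≈ 0.025341 and Q = 128/2052 ≈ 0.062378.
Under the Kimura two-parameter model, d = −½ ln(1 − 2P − Q) − ¼ ln(1 − 2Q).
1 − 2P − Q = 0.88694, giving −½ ln(0.88694) = 0.059989.
1 − 2Q = 0.875244, giving −¼ ln(0.875244) = 0.033313.
d = 0.059989 + 0.033313 = 0.093302.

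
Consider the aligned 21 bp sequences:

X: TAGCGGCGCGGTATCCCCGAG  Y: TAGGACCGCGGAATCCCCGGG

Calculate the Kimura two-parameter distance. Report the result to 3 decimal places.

0.287

Of 21 sites, 2 differences are transitions and 3 are transversions, so P = 2/21 ≈ 0.095238 and Q = 3/21 ≈ 0.142857.
Under the Kimura two-parameter model, d = −½ ln(1 − 2P − Q) − ¼ ln(1 − 2Q).
1 − 2P − Q = 0.666667, giving −½ ln(0.666667) = 0.202732.
1 − 2Q = 0.714286, giving −¼ ln(0.714286) = 0.084118.
d = 0.202732 + 0.084118 = 0.286850.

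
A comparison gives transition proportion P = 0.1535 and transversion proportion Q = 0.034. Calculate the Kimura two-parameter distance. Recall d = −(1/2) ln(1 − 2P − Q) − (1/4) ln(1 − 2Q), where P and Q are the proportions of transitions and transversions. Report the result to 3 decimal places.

0.226

Under the Kimura two-parameter model, d = −½ ln(1 − 2P − Q) − ¼ ln(1 − 2Q).
1 − 2P − Q = 0.659, giving −½ ln(0.659) = 0.208516.
1 − 2Q = 0.932, giving −¼ ln(0.932) = 0.017606.
d = 0.208516 + 0.017606 = 0.226122.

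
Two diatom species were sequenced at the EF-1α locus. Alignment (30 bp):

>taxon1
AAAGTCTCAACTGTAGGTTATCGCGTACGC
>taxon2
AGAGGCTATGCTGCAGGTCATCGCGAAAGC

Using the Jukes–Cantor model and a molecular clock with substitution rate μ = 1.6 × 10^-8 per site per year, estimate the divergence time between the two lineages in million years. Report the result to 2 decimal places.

The sequences differ at 9 of 30 sites (2, 5, 8, 9, 10, 14, 19, 26, 28), so p = 9/30 = 0.3.
d = −(3/4) ln(1 − 4p/3) = −0.75 ln(1 − 0.4) = −0.75 ln(0.6)
  = −0.75 × (-0.510826) = 0.383120 substitutions/site.
Under a molecular clock d = 2μt, so t = d/(2μ) = 0.383120 / (2 × 1.6 × 10^-8) = 11.97 million years.

11.97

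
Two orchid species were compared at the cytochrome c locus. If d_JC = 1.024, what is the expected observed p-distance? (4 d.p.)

0.5585

p = (3/4)(1 − e^(−4d/3)) = 0.75 × (1 − e^(-1.365333)) = 0.75 × (1 − 0.255296) = 0.558528.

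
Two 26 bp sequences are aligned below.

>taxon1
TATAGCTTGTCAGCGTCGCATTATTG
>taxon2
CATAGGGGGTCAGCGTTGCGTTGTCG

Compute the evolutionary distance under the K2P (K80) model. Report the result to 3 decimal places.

Of 26 sites, 5 differences are transitions and 3 are transversions, so P = 5/26 ≈ 0.192308 and Q = 3/26 ≈ 0.115385.
Under the Kimura two-parameter model, d = −½ ln(1 − 2P − Q) − ¼ ln(1 − 2Q).
1 − 2P − Q = 0.499999, giving −½ ln(0.499999) = 0.346575.
1 − 2Q = 0.76923, giving −¼ ln(0.76923) = 0.065591.
d = 0.346575 + 0.065591 = 0.412166.

0.412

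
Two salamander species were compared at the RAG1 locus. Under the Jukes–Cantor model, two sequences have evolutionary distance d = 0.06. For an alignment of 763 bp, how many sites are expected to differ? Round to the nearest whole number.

44

Invert JC69: p = (3/4)(1 − e^(−4d/3)) = 0.75 × (1 − e^(-0.08)) = 0.75 × (1 − 0.923116) = 0.057663.
Expected differing sites = pL ≈ 0.057663 × 763 = 43.996869 ≈ 44.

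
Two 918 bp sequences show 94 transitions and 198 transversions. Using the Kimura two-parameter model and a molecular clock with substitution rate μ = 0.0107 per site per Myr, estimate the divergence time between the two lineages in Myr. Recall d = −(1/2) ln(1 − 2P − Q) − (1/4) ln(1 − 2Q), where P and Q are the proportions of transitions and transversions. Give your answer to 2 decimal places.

19.34

P = 94/918 ≈ 0.102397 and Q = 198/918 ≈ 0.215686.
Under the Kimura two-parameter model, d = −½ ln(1 − 2P − Q) − ¼ ln(1 − 2Q).
1 − 2P − Q = 0.57952, giving −½ ln(0.57952) = 0.272778.
1 − 2Q = 0.568628, giving −¼ ln(0.568628) = 0.141132.
d = 0.272778 + 0.141132 = 0.413910.
Under a molecular clock d = 2μt, so t = d/(2μ) = 0.413910 / (2 × 0.0107) = 19.34 Myr.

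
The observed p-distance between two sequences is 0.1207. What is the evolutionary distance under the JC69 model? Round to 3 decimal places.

d = −(3/4) ln(1 − 4p/3) = −0.75 ln(1 − 0.160933) = −0.75 ln(0.839067)
  = −0.75 × (-0.175465) = 0.131599 substitutions/site.

0.132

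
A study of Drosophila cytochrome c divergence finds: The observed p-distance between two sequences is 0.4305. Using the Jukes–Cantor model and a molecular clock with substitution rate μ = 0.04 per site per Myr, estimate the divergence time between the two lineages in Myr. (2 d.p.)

d = −(3/4) ln(1 − 4p/3) = −0.75 ln(1 − 0.574) = −0.75 ln(0.426)
  = −0.75 × (-0.853316) = 0.639987 substitutions/site.
Under a molecular clock d = 2μt, so t = d/(2μ) = 0.639987 / (2 × 0.04) = 8.00 Myr.

8.00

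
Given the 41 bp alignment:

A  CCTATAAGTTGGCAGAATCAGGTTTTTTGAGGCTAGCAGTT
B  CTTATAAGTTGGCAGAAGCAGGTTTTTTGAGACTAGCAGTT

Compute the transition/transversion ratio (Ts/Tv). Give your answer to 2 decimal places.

Transitions are A↔G and C↔T; transversions are all other mismatches.
Transitions: 2. Transversions: 1.
R = 2/1 = 2.00.

2.00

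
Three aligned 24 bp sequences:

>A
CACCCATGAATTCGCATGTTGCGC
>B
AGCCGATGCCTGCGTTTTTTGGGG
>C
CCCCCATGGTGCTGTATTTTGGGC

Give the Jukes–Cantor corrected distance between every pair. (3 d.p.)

d(A,B) = 0.708, d(A,C) = 0.520, d(B,C) = 0.608

A–B: 11/24 sites differ → p ≈ 0.458333, d = −0.75 ln(1 − 0.611111) = 0.708346 ≈ 0.708.
A–C: 9/24 sites differ → p = 0.375, d = −0.75 ln(1 − 0.5) = 0.519860 ≈ 0.520.
B–C: 10/24 sites differ → p ≈ 0.416667, d = −0.75 ln(1 − 0.555556) = 0.608198 ≈ 0.608.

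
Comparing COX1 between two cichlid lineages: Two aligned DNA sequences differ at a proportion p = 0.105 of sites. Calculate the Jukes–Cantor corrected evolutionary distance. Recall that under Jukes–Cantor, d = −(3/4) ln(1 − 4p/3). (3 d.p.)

0.113

d = −(3/4) ln(1 − 4p/3) = −0.75 ln(1 − 0.14) = −0.75 ln(0.86)
  = −0.75 × (-0.150823) = 0.113117 substitutions/site.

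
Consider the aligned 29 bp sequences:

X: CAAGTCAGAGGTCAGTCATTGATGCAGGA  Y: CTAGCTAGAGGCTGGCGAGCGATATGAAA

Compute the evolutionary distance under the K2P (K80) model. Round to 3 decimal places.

1.395

Of 29 sites, 12 differences are transitions and 3 are transversions, so P = 12/29 ≈ 0.413793 and Q = 3/29 ≈ 0.103448.
Under the Kimura two-parameter model, d = −½ ln(1 − 2P − Q) − ¼ ln(1 − 2Q).
1 − 2P − Q = 0.068966, giving −½ ln(0.068966) = 1.337071.
1 − 2Q = 0.793104, giving −¼ ln(0.793104) = 0.057950.
d = 1.337071 + 0.057950 = 1.395021.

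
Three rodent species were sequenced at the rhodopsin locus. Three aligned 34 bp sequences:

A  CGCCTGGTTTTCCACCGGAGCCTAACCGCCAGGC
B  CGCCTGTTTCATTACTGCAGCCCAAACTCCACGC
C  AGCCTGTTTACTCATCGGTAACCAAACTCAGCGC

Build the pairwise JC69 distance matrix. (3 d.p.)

d(A,B) = 0.423, d(A,C) = 0.665, d(B,C) = 0.477

A–B: 11/34 sites differ → p ≈ 0.323529, d = −0.75 ln(1 − 0.431372) = 0.423397 ≈ 0.423.
A–C: 15/34 sites differ → p ≈ 0.441176, d = −0.75 ln(1 − 0.588235) = 0.665477 ≈ 0.665.
B–C: 12/34 sites differ → p ≈ 0.352941, d = −0.75 ln(1 − 0.470588) = 0.476991 ≈ 0.477.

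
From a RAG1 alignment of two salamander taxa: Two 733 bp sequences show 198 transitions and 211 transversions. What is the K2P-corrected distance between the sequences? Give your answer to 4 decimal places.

P = 198/733 ≈ 0.270123 and Q = 211/733 ≈ 0.287858.
Under the Kimura two-parameter model, d = −½ ln(1 − 2P − Q) − ¼ ln(1 − 2Q).
1 − 2P − Q = 0.171896, giving −½ ln(0.171896) = 0.880433.
1 − 2Q = 0.424284, giving −¼ ln(0.424284) = 0.214338.
d = 0.880433 + 0.214338 = 1.094771.

1.0948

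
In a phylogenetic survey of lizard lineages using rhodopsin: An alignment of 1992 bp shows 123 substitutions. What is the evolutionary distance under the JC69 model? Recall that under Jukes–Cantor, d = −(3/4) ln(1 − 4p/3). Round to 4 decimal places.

p = 123/1992 ≈ 0.061747.
d = −(3/4) ln(1 − 4p/3) = −0.75 ln(1 − 0.082329) = −0.75 ln(0.917671)
  = −0.75 × (-0.085916) = 0.064437 substitutions/site.

0.0644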